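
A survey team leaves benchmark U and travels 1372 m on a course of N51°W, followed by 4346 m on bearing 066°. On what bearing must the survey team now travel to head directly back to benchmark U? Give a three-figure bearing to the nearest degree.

Leg 1 (N51°W, 1372 m): east 1372 sin 309° = -1066.24, north 1372 cos 309° = 863.43
Leg 2 (066°, 4346 m): east 4346 sin 66° = 3970.27, north 4346 cos 66° = 1767.68
Net displacement: 2904.02 east, 2631.11 north. Direction back to start is (-2904.02, -2631.11): bearing = atan2(-2904.02, -2631.11) mod 360° = 227.82° ≈ 228°.

228°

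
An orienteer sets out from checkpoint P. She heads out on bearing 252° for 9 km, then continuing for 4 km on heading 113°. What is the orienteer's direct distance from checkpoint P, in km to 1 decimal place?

Leg 1 (252°, 9 km): east 9 sin 252° = -8.56, north 9 cos 252° = -2.78
Leg 2 (113°, 4 km): east 4 sin 113° = 3.68, north 4 cos 113° = -1.56
Net: -4.88 east, -4.34 north. Distance = √((-4.88)² + (-4.34)²) = 6.532 km.

6.5 km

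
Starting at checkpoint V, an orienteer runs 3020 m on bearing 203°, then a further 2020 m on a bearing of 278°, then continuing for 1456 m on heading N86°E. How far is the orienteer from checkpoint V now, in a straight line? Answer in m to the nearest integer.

Leg 1 (203°, 3020 m): east 3020 sin 203° = -1180.01, north 3020 cos 203° = -2779.92
Leg 2 (278°, 2020 m): east 2020 sin 278° = -2000.34, north 2020 cos 278° = 281.13
Leg 3 (N86°E, 1456 m): east 1456 sin 86° = 1452.45, north 1456 cos 86° = 101.57
Net: -1727.90 east, -2397.23 north. Distance = √((-1727.90)² + (-2397.23)²) = 2955.052 m.

2955 m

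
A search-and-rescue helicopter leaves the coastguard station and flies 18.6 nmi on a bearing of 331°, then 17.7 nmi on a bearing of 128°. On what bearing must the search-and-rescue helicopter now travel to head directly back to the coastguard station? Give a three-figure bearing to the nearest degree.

Leg 1 (331°, 18.6 nmi): east 18.6 sin 331° = -9.02, north 18.6 cos 331° = 16.27
Leg 2 (128°, 17.7 nmi): east 17.7 sin 128° = 13.95, north 17.7 cos 128° = -10.90
Net displacement: 4.93 east, 5.37 north. Direction back to start is (-4.93, -5.37): bearing = atan2(-4.93, -5.37) mod 360° = 222.55° ≈ 223°.

223°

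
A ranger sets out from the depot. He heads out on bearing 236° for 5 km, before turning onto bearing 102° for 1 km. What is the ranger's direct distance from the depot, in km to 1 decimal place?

Leg 1 (236°, 5 km): east 5 sin 236° = -4.15, north 5 cos 236° = -2.80
Leg 2 (102°, 1 km): east 1 sin 102° = 0.98, north 1 cos 102° = -0.21
Net: -3.17 east, -3.00 north. Distance = √((-3.17)² + (-3.00)²) = 4.365 km.

4.4 km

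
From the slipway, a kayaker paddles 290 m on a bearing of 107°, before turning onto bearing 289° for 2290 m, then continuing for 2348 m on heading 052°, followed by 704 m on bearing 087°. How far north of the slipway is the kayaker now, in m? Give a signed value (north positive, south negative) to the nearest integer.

Leg 1 (107°, 290 m): east 290 sin 107° = 277.33, north 290 cos 107° = -84.79
Leg 2 (289°, 2290 m): east 2290 sin 289° = -2165.24, north 2290 cos 289° = 745.55
Leg 3 (052°, 2348 m): east 2348 sin 52° = 1850.25, north 2348 cos 52° = 1445.57
Leg 4 (087°, 704 m): east 704 sin 87° = 703.04, north 704 cos 87° = 36.84
Net north component: 2143.18 m.

2143 m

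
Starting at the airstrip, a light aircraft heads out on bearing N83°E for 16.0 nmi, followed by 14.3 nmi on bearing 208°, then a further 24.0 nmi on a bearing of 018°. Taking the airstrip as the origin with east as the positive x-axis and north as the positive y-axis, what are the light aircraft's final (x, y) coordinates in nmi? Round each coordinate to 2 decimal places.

(16.58, 12.15)

Leg 1 (N83°E, 16.0 nmi): east 16.0 sin 83° = 15.88, north 16.0 cos 83° = 1.95
Leg 2 (208°, 14.3 nmi): east 14.3 sin 208° = -6.71, north 14.3 cos 208° = -12.63
Leg 3 (018°, 24.0 nmi): east 24.0 sin 18° = 7.42, north 24.0 cos 18° = 22.83
Summing: 16.58 nmi east, 12.15 nmi north → (16.58, 12.15).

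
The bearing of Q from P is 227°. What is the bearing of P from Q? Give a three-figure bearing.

047°

Back-bearing = 227° − 180° = 047°.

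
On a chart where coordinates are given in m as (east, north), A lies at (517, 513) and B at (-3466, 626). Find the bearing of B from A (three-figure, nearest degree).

272°

Δeast = -3466 − 517 = -3983.00; Δnorth = 626 − 513 = 113.00.
Bearing = atan2(Δeast, Δnorth) mod 360° = 271.63° ≈ 272°.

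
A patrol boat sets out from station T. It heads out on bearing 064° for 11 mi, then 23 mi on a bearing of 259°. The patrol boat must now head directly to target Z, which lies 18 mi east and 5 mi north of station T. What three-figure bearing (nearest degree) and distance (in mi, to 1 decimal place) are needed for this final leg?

Leg 1 (064°, 11 mi): east 11 sin 64° = 9.89, north 11 cos 64° = 4.82
Leg 2 (259°, 23 mi): east 23 sin 259° = -22.58, north 23 cos 259° = -4.39
Current position: (-12.69, 0.43). Target: (18, 5). Remaining: Δeast = 30.69, Δnorth = 4.57.
Bearing = atan2(30.69, 4.57) mod 360° = 81.54°; distance = √((30.69)² + (4.57)²) = 31.029 mi.

082°, 31.0 mi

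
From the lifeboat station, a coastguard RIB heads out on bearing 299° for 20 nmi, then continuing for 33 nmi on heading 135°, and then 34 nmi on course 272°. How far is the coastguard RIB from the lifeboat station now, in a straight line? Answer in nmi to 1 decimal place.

30.8 nmi

Leg 1 (299°, 20 nmi): east 20 sin 299° = -17.49, north 20 cos 299° = 9.70
Leg 2 (135°, 33 nmi): east 33 sin 135° = 23.33, north 33 cos 135° = -23.33
Leg 3 (272°, 34 nmi): east 34 sin 272° = -33.98, north 34 cos 272° = 1.19
Net: -28.14 east, -12.45 north. Distance = √((-28.14)² + (-12.45)²) = 30.769 nmi.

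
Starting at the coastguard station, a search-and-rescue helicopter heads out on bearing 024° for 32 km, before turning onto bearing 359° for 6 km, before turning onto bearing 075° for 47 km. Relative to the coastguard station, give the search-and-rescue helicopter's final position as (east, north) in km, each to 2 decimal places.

Leg 1 (024°, 32 km): east 32 sin 24° = 13.02, north 32 cos 24° = 29.23
Leg 2 (359°, 6 km): east 6 sin 359° = -0.10, north 6 cos 359° = 6.00
Leg 3 (075°, 47 km): east 47 sin 75° = 45.40, north 47 cos 75° = 12.16
Summing: 58.31 km east, 47.40 km north → (58.31, 47.40).

(58.31, 47.40)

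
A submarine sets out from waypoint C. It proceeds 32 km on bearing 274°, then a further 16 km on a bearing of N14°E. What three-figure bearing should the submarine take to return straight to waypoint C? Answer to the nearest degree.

Leg 1 (274°, 32 km): east 32 sin 274° = -31.92, north 32 cos 274° = 2.23
Leg 2 (N14°E, 16 km): east 16 sin 14° = 3.87, north 16 cos 14° = 15.52
Net displacement: -28.05 east, 17.76 north. Direction back to start is (28.05, -17.76): bearing = atan2(28.05, -17.76) mod 360° = 122.33° ≈ 122°.

122°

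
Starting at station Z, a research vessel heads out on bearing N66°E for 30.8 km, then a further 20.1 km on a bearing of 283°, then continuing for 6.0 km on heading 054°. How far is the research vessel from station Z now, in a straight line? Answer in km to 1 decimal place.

24.6 km

Leg 1 (N66°E, 30.8 km): east 30.8 sin 66° = 28.14, north 30.8 cos 66° = 12.53
Leg 2 (283°, 20.1 km): east 20.1 sin 283° = -19.58, north 20.1 cos 283° = 4.52
Leg 3 (054°, 6.0 km): east 6.0 sin 54° = 4.85, north 6.0 cos 54° = 3.53
Net: 13.41 east, 20.58 north. Distance = √((13.41)² + (20.58)²) = 24.558 km.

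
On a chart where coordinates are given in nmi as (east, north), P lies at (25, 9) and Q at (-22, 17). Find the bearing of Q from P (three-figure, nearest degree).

280°

Δeast = -22 − 25 = -47.00; Δnorth = 17 − 9 = 8.00.
Bearing = atan2(Δeast, Δnorth) mod 360° = 279.66° ≈ 280°.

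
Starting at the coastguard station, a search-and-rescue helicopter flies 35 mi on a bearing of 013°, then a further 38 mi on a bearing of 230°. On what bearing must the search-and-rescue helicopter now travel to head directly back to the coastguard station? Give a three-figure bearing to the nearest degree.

114°

Leg 1 (013°, 35 mi): east 35 sin 13° = 7.87, north 35 cos 13° = 34.10
Leg 2 (230°, 38 mi): east 38 sin 230° = -29.11, north 38 cos 230° = -24.43
Net displacement: -21.24 east, 9.68 north. Direction back to start is (21.24, -9.68): bearing = atan2(21.24, -9.68) mod 360° = 114.50° ≈ 114°.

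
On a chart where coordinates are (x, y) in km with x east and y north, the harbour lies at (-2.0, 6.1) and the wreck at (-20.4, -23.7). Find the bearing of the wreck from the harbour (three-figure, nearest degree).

Δeast = -20.4 − -2.0 = -18.40; Δnorth = -23.7 − 6.1 = -29.80.
Bearing = atan2(Δeast, Δnorth) mod 360° = 211.69° ≈ 212°.

212°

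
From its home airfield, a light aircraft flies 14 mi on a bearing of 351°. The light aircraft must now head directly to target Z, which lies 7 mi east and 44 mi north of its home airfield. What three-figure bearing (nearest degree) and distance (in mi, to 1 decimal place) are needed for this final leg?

Leg 1 (351°, 14 mi): east 14 sin 351° = -2.19, north 14 cos 351° = 13.83
Current position: (-2.19, 13.83). Target: (7, 44). Remaining: Δeast = 9.19, Δnorth = 30.17.
Bearing = atan2(9.19, 30.17) mod 360° = 16.94°; distance = √((9.19)² + (30.17)²) = 31.541 mi.

017°, 31.5 mi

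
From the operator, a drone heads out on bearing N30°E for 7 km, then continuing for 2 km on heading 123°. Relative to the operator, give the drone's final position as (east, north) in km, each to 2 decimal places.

(5.18, 4.97)

Leg 1 (N30°E, 7 km): east 7 sin 30° = 3.50, north 7 cos 30° = 6.06
Leg 2 (123°, 2 km): east 2 sin 123° = 1.68, north 2 cos 123° = -1.09
Summing: 5.18 km east, 4.97 km north → (5.18, 4.97).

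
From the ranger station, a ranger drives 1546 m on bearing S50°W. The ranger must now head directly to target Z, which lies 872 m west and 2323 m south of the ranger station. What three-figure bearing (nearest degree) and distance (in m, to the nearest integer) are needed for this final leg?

Leg 1 (S50°W, 1546 m): east 1546 sin 230° = -1184.30, north 1546 cos 230° = -993.75
Current position: (-1184.30, -993.75). Target: (-872, -2323). Remaining: Δeast = 312.30, Δnorth = -1329.25.
Bearing = atan2(312.30, -1329.25) mod 360° = 166.78°; distance = √((312.30)² + (-1329.25)²) = 1365.445 m.

167°, 1365 m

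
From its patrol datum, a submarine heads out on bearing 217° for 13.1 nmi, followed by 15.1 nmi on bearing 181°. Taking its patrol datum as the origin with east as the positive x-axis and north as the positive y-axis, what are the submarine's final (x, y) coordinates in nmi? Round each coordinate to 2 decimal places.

(-8.15, -25.56)

Leg 1 (217°, 13.1 nmi): east 13.1 sin 217° = -7.88, north 13.1 cos 217° = -10.46
Leg 2 (181°, 15.1 nmi): east 15.1 sin 181° = -0.26, north 15.1 cos 181° = -15.10
Summing: -8.15 nmi east, -25.56 nmi north → (-8.15, -25.56).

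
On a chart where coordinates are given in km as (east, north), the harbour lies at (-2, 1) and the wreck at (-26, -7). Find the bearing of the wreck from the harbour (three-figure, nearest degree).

Δeast = -26 − -2 = -24.00; Δnorth = -7 − 1 = -8.00.
Bearing = atan2(Δeast, Δnorth) mod 360° = 251.57° ≈ 252°.

252°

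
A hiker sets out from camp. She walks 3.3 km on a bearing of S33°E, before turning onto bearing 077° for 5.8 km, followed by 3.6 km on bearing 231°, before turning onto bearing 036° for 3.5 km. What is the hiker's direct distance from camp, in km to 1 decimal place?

6.8 km

Leg 1 (S33°E, 3.3 km): east 3.3 sin 147° = 1.80, north 3.3 cos 147° = -2.77
Leg 2 (077°, 5.8 km): east 5.8 sin 77° = 5.65, north 5.8 cos 77° = 1.30
Leg 3 (231°, 3.6 km): east 3.6 sin 231° = -2.80, north 3.6 cos 231° = -2.27
Leg 4 (036°, 3.5 km): east 3.5 sin 36° = 2.06, north 3.5 cos 36° = 2.83
Net: 6.71 east, -0.90 north. Distance = √((6.71)² + (-0.90)²) = 6.768 km.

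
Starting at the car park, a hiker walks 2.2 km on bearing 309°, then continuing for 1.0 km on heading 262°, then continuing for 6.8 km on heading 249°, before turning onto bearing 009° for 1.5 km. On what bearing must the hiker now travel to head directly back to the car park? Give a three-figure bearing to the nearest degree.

092°

Leg 1 (309°, 2.2 km): east 2.2 sin 309° = -1.71, north 2.2 cos 309° = 1.38
Leg 2 (262°, 1.0 km): east 1.0 sin 262° = -0.99, north 1.0 cos 262° = -0.14
Leg 3 (249°, 6.8 km): east 6.8 sin 249° = -6.35, north 6.8 cos 249° = -2.44
Leg 4 (009°, 1.5 km): east 1.5 sin 9° = 0.23, north 1.5 cos 9° = 1.48
Net displacement: -8.81 east, 0.29 north. Direction back to start is (8.81, -0.29): bearing = atan2(8.81, -0.29) mod 360° = 91.88° ≈ 092°.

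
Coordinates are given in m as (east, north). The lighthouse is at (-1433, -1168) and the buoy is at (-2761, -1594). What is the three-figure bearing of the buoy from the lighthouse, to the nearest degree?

Δeast = -2761 − -1433 = -1328.00; Δnorth = -1594 − -1168 = -426.00.
Bearing = atan2(Δeast, Δnorth) mod 360° = 252.21° ≈ 252°.

252°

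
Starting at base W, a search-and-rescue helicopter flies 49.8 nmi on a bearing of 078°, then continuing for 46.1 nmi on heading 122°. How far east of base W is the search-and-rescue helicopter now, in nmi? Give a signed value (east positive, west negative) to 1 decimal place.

87.8 nmi

Leg 1 (078°, 49.8 nmi): east 49.8 sin 78° = 48.71, north 49.8 cos 78° = 10.35
Leg 2 (122°, 46.1 nmi): east 46.1 sin 122° = 39.10, north 46.1 cos 122° = -24.43
Net east component: 87.81 nmi.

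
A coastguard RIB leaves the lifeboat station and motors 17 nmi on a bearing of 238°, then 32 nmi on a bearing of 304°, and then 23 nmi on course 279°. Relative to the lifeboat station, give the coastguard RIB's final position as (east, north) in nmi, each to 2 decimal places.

(-63.66, 12.48)

Leg 1 (238°, 17 nmi): east 17 sin 238° = -14.42, north 17 cos 238° = -9.01
Leg 2 (304°, 32 nmi): east 32 sin 304° = -26.53, north 32 cos 304° = 17.89
Leg 3 (279°, 23 nmi): east 23 sin 279° = -22.72, north 23 cos 279° = 3.60
Summing: -63.66 nmi east, 12.48 nmi north → (-63.66, 12.48).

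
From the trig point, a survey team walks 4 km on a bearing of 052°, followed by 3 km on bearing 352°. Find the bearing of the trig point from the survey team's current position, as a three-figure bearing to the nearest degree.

Leg 1 (052°, 4 km): east 4 sin 52° = 3.15, north 4 cos 52° = 2.46
Leg 2 (352°, 3 km): east 3 sin 352° = -0.42, north 3 cos 352° = 2.97
Net displacement: 2.73 east, 5.43 north. Direction back to start is (-2.73, -5.43): bearing = atan2(-2.73, -5.43) mod 360° = 206.72° ≈ 207°.

207°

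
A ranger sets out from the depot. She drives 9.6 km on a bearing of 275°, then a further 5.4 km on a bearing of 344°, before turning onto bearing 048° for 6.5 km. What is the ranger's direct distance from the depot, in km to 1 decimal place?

12.1 km

Leg 1 (275°, 9.6 km): east 9.6 sin 275° = -9.56, north 9.6 cos 275° = 0.84
Leg 2 (344°, 5.4 km): east 5.4 sin 344° = -1.49, north 5.4 cos 344° = 5.19
Leg 3 (048°, 6.5 km): east 6.5 sin 48° = 4.83, north 6.5 cos 48° = 4.35
Net: -6.22 east, 10.38 north. Distance = √((-6.22)² + (10.38)²) = 12.099 km.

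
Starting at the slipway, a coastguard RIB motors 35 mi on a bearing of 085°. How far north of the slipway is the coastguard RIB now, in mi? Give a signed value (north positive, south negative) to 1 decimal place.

3.1 mi

Leg 1 (085°, 35 mi): east 35 sin 85° = 34.87, north 35 cos 85° = 3.05
Net north component: 3.05 mi.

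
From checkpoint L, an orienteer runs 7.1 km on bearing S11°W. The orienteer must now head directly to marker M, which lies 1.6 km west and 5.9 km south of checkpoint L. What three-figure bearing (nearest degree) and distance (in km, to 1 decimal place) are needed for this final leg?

Leg 1 (S11°W, 7.1 km): east 7.1 sin 191° = -1.35, north 7.1 cos 191° = -6.97
Current position: (-1.35, -6.97). Target: (-1.6, -5.9). Remaining: Δeast = -0.25, Δnorth = 1.07.
Bearing = atan2(-0.25, 1.07) mod 360° = 347.08°; distance = √((-0.25)² + (1.07)²) = 1.097 km.

347°, 1.1 km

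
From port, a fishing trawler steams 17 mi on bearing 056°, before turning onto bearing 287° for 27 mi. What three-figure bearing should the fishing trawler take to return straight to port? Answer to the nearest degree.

Leg 1 (056°, 17 mi): east 17 sin 56° = 14.09, north 17 cos 56° = 9.51
Leg 2 (287°, 27 mi): east 27 sin 287° = -25.82, north 27 cos 287° = 7.89
Net displacement: -11.73 east, 17.40 north. Direction back to start is (11.73, -17.40): bearing = atan2(11.73, -17.40) mod 360° = 146.02° ≈ 146°.

146°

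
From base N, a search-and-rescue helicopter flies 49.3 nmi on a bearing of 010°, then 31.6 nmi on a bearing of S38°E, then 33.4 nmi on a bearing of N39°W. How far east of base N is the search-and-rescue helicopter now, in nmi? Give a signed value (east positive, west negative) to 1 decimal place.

7.0 nmi

Leg 1 (010°, 49.3 nmi): east 49.3 sin 10° = 8.56, north 49.3 cos 10° = 48.55
Leg 2 (S38°E, 31.6 nmi): east 31.6 sin 142° = 19.45, north 31.6 cos 142° = -24.90
Leg 3 (N39°W, 33.4 nmi): east 33.4 sin 321° = -21.02, north 33.4 cos 321° = 25.96
Net east component: 7.00 nmi.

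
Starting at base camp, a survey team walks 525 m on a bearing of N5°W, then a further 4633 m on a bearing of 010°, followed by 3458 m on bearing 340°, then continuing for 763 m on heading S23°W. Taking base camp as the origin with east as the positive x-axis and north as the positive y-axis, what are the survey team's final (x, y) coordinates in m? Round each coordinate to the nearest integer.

(-722, 7633)

Leg 1 (N5°W, 525 m): east 525 sin 355° = -45.76, north 525 cos 355° = 523.00
Leg 2 (010°, 4633 m): east 4633 sin 10° = 804.51, north 4633 cos 10° = 4562.61
Leg 3 (340°, 3458 m): east 3458 sin 340° = -1182.71, north 3458 cos 340° = 3249.46
Leg 4 (S23°W, 763 m): east 763 sin 203° = -298.13, north 763 cos 203° = -702.35
Summing: -722.08 m east, 7632.73 m north → (-722, 7633).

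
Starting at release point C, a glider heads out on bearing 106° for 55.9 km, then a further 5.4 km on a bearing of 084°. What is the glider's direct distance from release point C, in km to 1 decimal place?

60.9 km

Leg 1 (106°, 55.9 km): east 55.9 sin 106° = 53.73, north 55.9 cos 106° = -15.41
Leg 2 (084°, 5.4 km): east 5.4 sin 84° = 5.37, north 5.4 cos 84° = 0.56
Net: 59.10 east, -14.84 north. Distance = √((59.10)² + (-14.84)²) = 60.940 km.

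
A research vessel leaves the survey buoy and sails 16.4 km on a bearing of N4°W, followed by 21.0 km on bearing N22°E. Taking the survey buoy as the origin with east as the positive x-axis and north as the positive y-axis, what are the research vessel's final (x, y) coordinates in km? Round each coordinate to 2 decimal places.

(6.72, 35.83)

Leg 1 (N4°W, 16.4 km): east 16.4 sin 356° = -1.14, north 16.4 cos 356° = 16.36
Leg 2 (N22°E, 21.0 km): east 21.0 sin 22° = 7.87, north 21.0 cos 22° = 19.47
Summing: 6.72 km east, 35.83 km north → (6.72, 35.83).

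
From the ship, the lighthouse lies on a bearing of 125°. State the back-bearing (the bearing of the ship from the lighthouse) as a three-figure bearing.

305°

Back-bearing = 125° + 180° = 305°.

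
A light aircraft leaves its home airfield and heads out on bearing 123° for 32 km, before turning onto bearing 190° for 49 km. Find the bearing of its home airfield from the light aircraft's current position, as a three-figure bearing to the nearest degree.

344°

Leg 1 (123°, 32 km): east 32 sin 123° = 26.84, north 32 cos 123° = -17.43
Leg 2 (190°, 49 km): east 49 sin 190° = -8.51, north 49 cos 190° = -48.26
Net displacement: 18.33 east, -65.68 north. Direction back to start is (-18.33, 65.68): bearing = atan2(-18.33, 65.68) mod 360° = 344.41° ≈ 344°.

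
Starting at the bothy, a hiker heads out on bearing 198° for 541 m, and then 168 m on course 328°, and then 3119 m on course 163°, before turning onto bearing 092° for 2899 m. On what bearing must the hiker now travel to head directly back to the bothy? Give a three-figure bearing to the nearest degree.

Leg 1 (198°, 541 m): east 541 sin 198° = -167.18, north 541 cos 198° = -514.52
Leg 2 (328°, 168 m): east 168 sin 328° = -89.03, north 168 cos 328° = 142.47
Leg 3 (163°, 3119 m): east 3119 sin 163° = 911.91, north 3119 cos 163° = -2982.71
Leg 4 (092°, 2899 m): east 2899 sin 92° = 2897.23, north 2899 cos 92° = -101.17
Net displacement: 3552.94 east, -3455.94 north. Direction back to start is (-3552.94, 3455.94): bearing = atan2(-3552.94, 3455.94) mod 360° = 314.21° ≈ 314°.

314°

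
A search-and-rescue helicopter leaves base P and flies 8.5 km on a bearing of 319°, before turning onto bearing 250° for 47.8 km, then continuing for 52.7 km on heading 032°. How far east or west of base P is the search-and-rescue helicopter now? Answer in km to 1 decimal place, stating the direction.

22.6 km west

Leg 1 (319°, 8.5 km): east 8.5 sin 319° = -5.58, north 8.5 cos 319° = 6.42
Leg 2 (250°, 47.8 km): east 47.8 sin 250° = -44.92, north 47.8 cos 250° = -16.35
Leg 3 (032°, 52.7 km): east 52.7 sin 32° = 27.93, north 52.7 cos 32° = 44.69
Net east component: -22.57 km.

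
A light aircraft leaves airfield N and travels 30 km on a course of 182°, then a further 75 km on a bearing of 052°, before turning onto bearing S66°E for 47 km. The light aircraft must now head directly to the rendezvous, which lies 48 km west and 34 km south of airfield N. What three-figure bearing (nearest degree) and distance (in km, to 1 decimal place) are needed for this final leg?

258°, 152.2 km

Leg 1 (182°, 30 km): east 30 sin 182° = -1.05, north 30 cos 182° = -29.98
Leg 2 (052°, 75 km): east 75 sin 52° = 59.10, north 75 cos 52° = 46.17
Leg 3 (S66°E, 47 km): east 47 sin 114° = 42.94, north 47 cos 114° = -19.12
Current position: (100.99, -2.92). Target: (-48, -34). Remaining: Δeast = -148.99, Δnorth = -31.08.
Bearing = atan2(-148.99, -31.08) mod 360° = 258.22°; distance = √((-148.99)² + (-31.08)²) = 152.197 km.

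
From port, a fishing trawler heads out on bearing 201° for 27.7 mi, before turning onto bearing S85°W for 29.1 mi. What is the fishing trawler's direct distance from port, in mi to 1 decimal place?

48.2 mi

Leg 1 (201°, 27.7 mi): east 27.7 sin 201° = -9.93, north 27.7 cos 201° = -25.86
Leg 2 (S85°W, 29.1 mi): east 29.1 sin 265° = -28.99, north 29.1 cos 265° = -2.54
Net: -38.92 east, -28.40 north. Distance = √((-38.92)² + (-28.40)²) = 48.175 mi.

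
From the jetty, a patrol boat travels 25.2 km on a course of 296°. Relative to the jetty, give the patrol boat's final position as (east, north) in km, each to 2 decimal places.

Leg 1 (296°, 25.2 km): east 25.2 sin 296° = -22.65, north 25.2 cos 296° = 11.05
Summing: -22.65 km east, 11.05 km north → (-22.65, 11.05).

(-22.65, 11.05)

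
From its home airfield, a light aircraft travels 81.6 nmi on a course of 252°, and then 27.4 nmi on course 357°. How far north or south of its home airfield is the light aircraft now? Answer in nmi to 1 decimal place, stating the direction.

Leg 1 (252°, 81.6 nmi): east 81.6 sin 252° = -77.61, north 81.6 cos 252° = -25.22
Leg 2 (357°, 27.4 nmi): east 27.4 sin 357° = -1.43, north 27.4 cos 357° = 27.36
Net north component: 2.15 nmi.

2.1 nmi north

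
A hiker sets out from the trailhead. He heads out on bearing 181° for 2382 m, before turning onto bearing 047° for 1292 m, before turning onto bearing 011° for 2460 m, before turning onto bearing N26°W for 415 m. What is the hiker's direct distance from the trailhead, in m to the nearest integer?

Leg 1 (181°, 2382 m): east 2382 sin 181° = -41.57, north 2382 cos 181° = -2381.64
Leg 2 (047°, 1292 m): east 1292 sin 47° = 944.91, north 1292 cos 47° = 881.14
Leg 3 (011°, 2460 m): east 2460 sin 11° = 469.39, north 2460 cos 11° = 2414.80
Leg 4 (N26°W, 415 m): east 415 sin 334° = -181.92, north 415 cos 334° = 373.00
Net: 1190.80 east, 1287.31 north. Distance = √((1190.80)² + (1287.31)²) = 1753.617 m.

1754 m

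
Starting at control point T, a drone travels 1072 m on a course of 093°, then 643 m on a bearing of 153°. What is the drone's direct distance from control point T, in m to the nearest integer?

1501 m

Leg 1 (093°, 1072 m): east 1072 sin 93° = 1070.53, north 1072 cos 93° = -56.10
Leg 2 (153°, 643 m): east 643 sin 153° = 291.92, north 643 cos 153° = -572.92
Net: 1362.45 east, -629.02 north. Distance = √((1362.45)² + (-629.02)²) = 1500.643 m.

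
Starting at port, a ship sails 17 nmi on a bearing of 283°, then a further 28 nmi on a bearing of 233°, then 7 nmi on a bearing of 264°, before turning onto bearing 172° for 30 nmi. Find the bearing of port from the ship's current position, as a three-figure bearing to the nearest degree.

Leg 1 (283°, 17 nmi): east 17 sin 283° = -16.56, north 17 cos 283° = 3.82
Leg 2 (233°, 28 nmi): east 28 sin 233° = -22.36, north 28 cos 233° = -16.85
Leg 3 (264°, 7 nmi): east 7 sin 264° = -6.96, north 7 cos 264° = -0.73
Leg 4 (172°, 30 nmi): east 30 sin 172° = 4.18, north 30 cos 172° = -29.71
Net displacement: -41.71 east, -43.47 north. Direction back to start is (41.71, 43.47): bearing = atan2(41.71, 43.47) mod 360° = 43.82° ≈ 044°.

044°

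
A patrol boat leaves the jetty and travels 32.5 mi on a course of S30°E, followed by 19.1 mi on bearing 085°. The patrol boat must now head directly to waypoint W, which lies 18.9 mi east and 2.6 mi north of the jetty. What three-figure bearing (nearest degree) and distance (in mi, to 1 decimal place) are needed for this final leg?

331°, 33.4 mi

Leg 1 (S30°E, 32.5 mi): east 32.5 sin 150° = 16.25, north 32.5 cos 150° = -28.15
Leg 2 (085°, 19.1 mi): east 19.1 sin 85° = 19.03, north 19.1 cos 85° = 1.66
Current position: (35.28, -26.48). Target: (18.9, 2.6). Remaining: Δeast = -16.38, Δnorth = 29.08.
Bearing = atan2(-16.38, 29.08) mod 360° = 330.61°; distance = √((-16.38)² + (29.08)²) = 33.376 mi.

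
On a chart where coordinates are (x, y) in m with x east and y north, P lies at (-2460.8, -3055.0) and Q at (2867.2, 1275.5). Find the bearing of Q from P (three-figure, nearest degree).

051°

Δeast = 2867.2 − -2460.8 = 5328.00; Δnorth = 1275.5 − -3055.0 = 4330.50.
Bearing = atan2(Δeast, Δnorth) mod 360° = 50.90° ≈ 051°.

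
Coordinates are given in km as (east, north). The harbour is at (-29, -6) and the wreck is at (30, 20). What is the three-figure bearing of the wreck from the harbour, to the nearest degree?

066°

Δeast = 30 − -29 = 59.00; Δnorth = 20 − -6 = 26.00.
Bearing = atan2(Δeast, Δnorth) mod 360° = 66.22° ≈ 066°.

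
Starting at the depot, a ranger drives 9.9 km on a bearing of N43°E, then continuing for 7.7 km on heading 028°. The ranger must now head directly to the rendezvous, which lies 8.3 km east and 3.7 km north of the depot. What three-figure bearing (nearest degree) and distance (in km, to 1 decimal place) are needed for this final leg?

191°, 10.5 km

Leg 1 (N43°E, 9.9 km): east 9.9 sin 43° = 6.75, north 9.9 cos 43° = 7.24
Leg 2 (028°, 7.7 km): east 7.7 sin 28° = 3.61, north 7.7 cos 28° = 6.80
Current position: (10.37, 14.04). Target: (8.3, 3.7). Remaining: Δeast = -2.07, Δnorth = -10.34.
Bearing = atan2(-2.07, -10.34) mod 360° = 191.30°; distance = √((-2.07)² + (-10.34)²) = 10.544 km.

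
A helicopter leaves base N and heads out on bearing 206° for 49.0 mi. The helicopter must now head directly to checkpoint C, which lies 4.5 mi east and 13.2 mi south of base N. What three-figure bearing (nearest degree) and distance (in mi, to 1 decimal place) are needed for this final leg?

Leg 1 (206°, 49.0 mi): east 49.0 sin 206° = -21.48, north 49.0 cos 206° = -44.04
Current position: (-21.48, -44.04). Target: (4.5, -13.2). Remaining: Δeast = 25.98, Δnorth = 30.84.
Bearing = atan2(25.98, 30.84) mod 360° = 40.11°; distance = √((25.98)² + (30.84)²) = 40.325 mi.

040°, 40.3 mi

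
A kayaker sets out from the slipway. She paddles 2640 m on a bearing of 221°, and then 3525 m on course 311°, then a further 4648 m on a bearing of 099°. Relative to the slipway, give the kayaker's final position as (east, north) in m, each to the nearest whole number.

Leg 1 (221°, 2640 m): east 2640 sin 221° = -1732.00, north 2640 cos 221° = -1992.43
Leg 2 (311°, 3525 m): east 3525 sin 311° = -2660.35, north 3525 cos 311° = 2312.61
Leg 3 (099°, 4648 m): east 4648 sin 99° = 4590.78, north 4648 cos 99° = -727.11
Summing: 198.43 m east, -406.93 m north → (198, -407).

(198, -407)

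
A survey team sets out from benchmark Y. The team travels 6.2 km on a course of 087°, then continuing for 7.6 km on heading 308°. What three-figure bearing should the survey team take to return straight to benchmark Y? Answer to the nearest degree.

Leg 1 (087°, 6.2 km): east 6.2 sin 87° = 6.19, north 6.2 cos 87° = 0.32
Leg 2 (308°, 7.6 km): east 7.6 sin 308° = -5.99, north 7.6 cos 308° = 4.68
Net displacement: 0.20 east, 5.00 north. Direction back to start is (-0.20, -5.00): bearing = atan2(-0.20, -5.00) mod 360° = 182.32° ≈ 182°.

182°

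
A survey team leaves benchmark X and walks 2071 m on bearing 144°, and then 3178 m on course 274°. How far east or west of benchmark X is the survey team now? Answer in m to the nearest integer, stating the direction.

1953 m west

Leg 1 (144°, 2071 m): east 2071 sin 144° = 1217.30, north 2071 cos 144° = -1675.47
Leg 2 (274°, 3178 m): east 3178 sin 274° = -3170.26, north 3178 cos 274° = 221.69
Net east component: -1952.96 m.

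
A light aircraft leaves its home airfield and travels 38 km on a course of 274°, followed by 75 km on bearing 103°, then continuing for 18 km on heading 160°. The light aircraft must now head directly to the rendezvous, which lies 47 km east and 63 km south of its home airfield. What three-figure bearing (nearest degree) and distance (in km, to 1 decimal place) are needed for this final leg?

Leg 1 (274°, 38 km): east 38 sin 274° = -37.91, north 38 cos 274° = 2.65
Leg 2 (103°, 75 km): east 75 sin 103° = 73.08, north 75 cos 103° = -16.87
Leg 3 (160°, 18 km): east 18 sin 160° = 6.16, north 18 cos 160° = -16.91
Current position: (41.33, -31.14). Target: (47, -63). Remaining: Δeast = 5.67, Δnorth = -31.86.
Bearing = atan2(5.67, -31.86) mod 360° = 169.90°; distance = √((5.67)² + (-31.86)²) = 32.366 km.

170°, 32.4 km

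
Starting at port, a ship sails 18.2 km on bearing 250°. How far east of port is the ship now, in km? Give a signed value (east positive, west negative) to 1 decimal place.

-17.1 km

Leg 1 (250°, 18.2 km): east 18.2 sin 250° = -17.10, north 18.2 cos 250° = -6.22
Net east component: -17.10 km.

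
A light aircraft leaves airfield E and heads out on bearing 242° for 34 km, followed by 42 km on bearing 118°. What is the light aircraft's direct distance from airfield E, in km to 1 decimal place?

Leg 1 (242°, 34 km): east 34 sin 242° = -30.02, north 34 cos 242° = -15.96
Leg 2 (118°, 42 km): east 42 sin 118° = 37.08, north 42 cos 118° = -19.72
Net: 7.06 east, -35.68 north. Distance = √((7.06)² + (-35.68)²) = 36.372 km.

36.4 km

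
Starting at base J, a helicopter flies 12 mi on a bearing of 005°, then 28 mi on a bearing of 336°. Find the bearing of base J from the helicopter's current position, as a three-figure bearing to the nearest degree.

165°

Leg 1 (005°, 12 mi): east 12 sin 5° = 1.05, north 12 cos 5° = 11.95
Leg 2 (336°, 28 mi): east 28 sin 336° = -11.39, north 28 cos 336° = 25.58
Net displacement: -10.34 east, 37.53 north. Direction back to start is (10.34, -37.53): bearing = atan2(10.34, -37.53) mod 360° = 164.59° ≈ 165°.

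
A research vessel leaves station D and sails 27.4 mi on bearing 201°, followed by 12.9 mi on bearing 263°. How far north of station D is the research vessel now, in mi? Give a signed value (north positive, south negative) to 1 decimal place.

Leg 1 (201°, 27.4 mi): east 27.4 sin 201° = -9.82, north 27.4 cos 201° = -25.58
Leg 2 (263°, 12.9 mi): east 12.9 sin 263° = -12.80, north 12.9 cos 263° = -1.57
Net north component: -27.15 mi.

-27.2 mi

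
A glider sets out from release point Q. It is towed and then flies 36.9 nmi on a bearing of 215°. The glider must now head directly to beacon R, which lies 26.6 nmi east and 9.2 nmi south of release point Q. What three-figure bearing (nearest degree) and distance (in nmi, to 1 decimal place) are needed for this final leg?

066°, 52.2 nmi

Leg 1 (215°, 36.9 nmi): east 36.9 sin 215° = -21.16, north 36.9 cos 215° = -30.23
Current position: (-21.16, -30.23). Target: (26.6, -9.2). Remaining: Δeast = 47.76, Δnorth = 21.03.
Bearing = atan2(47.76, 21.03) mod 360° = 66.24°; distance = √((47.76)² + (21.03)²) = 52.188 nmi.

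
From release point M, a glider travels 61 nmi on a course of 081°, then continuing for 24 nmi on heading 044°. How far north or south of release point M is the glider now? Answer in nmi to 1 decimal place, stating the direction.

Leg 1 (081°, 61 nmi): east 61 sin 81° = 60.25, north 61 cos 81° = 9.54
Leg 2 (044°, 24 nmi): east 24 sin 44° = 16.67, north 24 cos 44° = 17.26
Net north component: 26.81 nmi.

26.8 nmi north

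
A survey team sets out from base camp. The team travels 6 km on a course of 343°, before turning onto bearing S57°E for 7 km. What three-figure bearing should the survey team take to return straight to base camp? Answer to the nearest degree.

245°

Leg 1 (343°, 6 km): east 6 sin 343° = -1.75, north 6 cos 343° = 5.74
Leg 2 (S57°E, 7 km): east 7 sin 123° = 5.87, north 7 cos 123° = -3.81
Net displacement: 4.12 east, 1.93 north. Direction back to start is (-4.12, -1.93): bearing = atan2(-4.12, -1.93) mod 360° = 244.93° ≈ 245°.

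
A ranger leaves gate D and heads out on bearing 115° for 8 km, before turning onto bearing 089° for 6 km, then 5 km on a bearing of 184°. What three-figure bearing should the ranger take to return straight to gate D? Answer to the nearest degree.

303°

Leg 1 (115°, 8 km): east 8 sin 115° = 7.25, north 8 cos 115° = -3.38
Leg 2 (089°, 6 km): east 6 sin 89° = 6.00, north 6 cos 89° = 0.10
Leg 3 (184°, 5 km): east 5 sin 184° = -0.35, north 5 cos 184° = -4.99
Net displacement: 12.90 east, -8.26 north. Direction back to start is (-12.90, 8.26): bearing = atan2(-12.90, 8.26) mod 360° = 302.64° ≈ 303°.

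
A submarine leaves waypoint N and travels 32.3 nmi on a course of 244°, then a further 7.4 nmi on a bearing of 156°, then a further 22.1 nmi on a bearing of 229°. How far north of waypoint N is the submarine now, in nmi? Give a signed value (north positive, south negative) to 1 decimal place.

Leg 1 (244°, 32.3 nmi): east 32.3 sin 244° = -29.03, north 32.3 cos 244° = -14.16
Leg 2 (156°, 7.4 nmi): east 7.4 sin 156° = 3.01, north 7.4 cos 156° = -6.76
Leg 3 (229°, 22.1 nmi): east 22.1 sin 229° = -16.68, north 22.1 cos 229° = -14.50
Net north component: -35.42 nmi.

-35.4 nmi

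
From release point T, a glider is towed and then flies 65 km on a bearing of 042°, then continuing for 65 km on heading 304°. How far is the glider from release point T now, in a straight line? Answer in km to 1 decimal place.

Leg 1 (042°, 65 km): east 65 sin 42° = 43.49, north 65 cos 42° = 48.30
Leg 2 (304°, 65 km): east 65 sin 304° = -53.89, north 65 cos 304° = 36.35
Net: -10.39 east, 84.65 north. Distance = √((-10.39)² + (84.65)²) = 85.288 km.

85.3 km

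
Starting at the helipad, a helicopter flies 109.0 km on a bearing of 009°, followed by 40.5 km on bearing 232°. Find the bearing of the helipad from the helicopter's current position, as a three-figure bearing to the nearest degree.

170°

Leg 1 (009°, 109.0 km): east 109.0 sin 9° = 17.05, north 109.0 cos 9° = 107.66
Leg 2 (232°, 40.5 km): east 40.5 sin 232° = -31.91, north 40.5 cos 232° = -24.93
Net displacement: -14.86 east, 82.72 north. Direction back to start is (14.86, -82.72): bearing = atan2(14.86, -82.72) mod 360° = 169.81° ≈ 170°.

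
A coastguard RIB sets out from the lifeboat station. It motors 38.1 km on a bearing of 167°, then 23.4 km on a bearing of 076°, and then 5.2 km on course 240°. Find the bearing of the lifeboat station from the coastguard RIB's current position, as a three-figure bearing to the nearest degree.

322°

Leg 1 (167°, 38.1 km): east 38.1 sin 167° = 8.57, north 38.1 cos 167° = -37.12
Leg 2 (076°, 23.4 km): east 23.4 sin 76° = 22.70, north 23.4 cos 76° = 5.66
Leg 3 (240°, 5.2 km): east 5.2 sin 240° = -4.50, north 5.2 cos 240° = -2.60
Net displacement: 26.77 east, -34.06 north. Direction back to start is (-26.77, 34.06): bearing = atan2(-26.77, 34.06) mod 360° = 321.83° ≈ 322°.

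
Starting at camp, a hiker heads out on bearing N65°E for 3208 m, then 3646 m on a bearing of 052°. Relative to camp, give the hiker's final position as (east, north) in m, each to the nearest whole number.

Leg 1 (N65°E, 3208 m): east 3208 sin 65° = 2907.44, north 3208 cos 65° = 1355.76
Leg 2 (052°, 3646 m): east 3646 sin 52° = 2873.09, north 3646 cos 52° = 2244.70
Summing: 5780.52 m east, 3600.46 m north → (5781, 3600).

(5781, 3600)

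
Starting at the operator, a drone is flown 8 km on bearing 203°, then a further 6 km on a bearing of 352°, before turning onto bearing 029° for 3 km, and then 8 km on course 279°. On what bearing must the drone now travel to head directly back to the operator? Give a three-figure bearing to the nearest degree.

103°

Leg 1 (203°, 8 km): east 8 sin 203° = -3.13, north 8 cos 203° = -7.36
Leg 2 (352°, 6 km): east 6 sin 352° = -0.84, north 6 cos 352° = 5.94
Leg 3 (029°, 3 km): east 3 sin 29° = 1.45, north 3 cos 29° = 2.62
Leg 4 (279°, 8 km): east 8 sin 279° = -7.90, north 8 cos 279° = 1.25
Net displacement: -10.41 east, 2.45 north. Direction back to start is (10.41, -2.45): bearing = atan2(10.41, -2.45) mod 360° = 103.26° ≈ 103°.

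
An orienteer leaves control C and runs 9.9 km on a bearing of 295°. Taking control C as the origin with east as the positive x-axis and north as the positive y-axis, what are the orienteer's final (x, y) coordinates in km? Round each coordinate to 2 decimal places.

(-8.97, 4.18)

Leg 1 (295°, 9.9 km): east 9.9 sin 295° = -8.97, north 9.9 cos 295° = 4.18
Summing: -8.97 km east, 4.18 km north → (-8.97, 4.18).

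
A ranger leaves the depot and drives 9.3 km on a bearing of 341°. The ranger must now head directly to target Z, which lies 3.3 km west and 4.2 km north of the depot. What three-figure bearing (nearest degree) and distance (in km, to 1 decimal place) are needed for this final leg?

183°, 4.6 km

Leg 1 (341°, 9.3 km): east 9.3 sin 341° = -3.03, north 9.3 cos 341° = 8.79
Current position: (-3.03, 8.79). Target: (-3.3, 4.2). Remaining: Δeast = -0.27, Δnorth = -4.59.
Bearing = atan2(-0.27, -4.59) mod 360° = 183.39°; distance = √((-0.27)² + (-4.59)²) = 4.601 km.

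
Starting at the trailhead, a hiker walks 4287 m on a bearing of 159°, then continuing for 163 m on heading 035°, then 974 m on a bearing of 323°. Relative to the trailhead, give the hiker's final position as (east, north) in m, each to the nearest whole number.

(1044, -3091)

Leg 1 (159°, 4287 m): east 4287 sin 159° = 1536.32, north 4287 cos 159° = -4002.26
Leg 2 (035°, 163 m): east 163 sin 35° = 93.49, north 163 cos 35° = 133.52
Leg 3 (323°, 974 m): east 974 sin 323° = -586.17, north 974 cos 323° = 777.87
Summing: 1043.65 m east, -3090.87 m north → (1044, -3091).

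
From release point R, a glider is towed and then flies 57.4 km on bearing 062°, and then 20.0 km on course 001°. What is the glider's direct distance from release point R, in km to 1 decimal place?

Leg 1 (062°, 57.4 km): east 57.4 sin 62° = 50.68, north 57.4 cos 62° = 26.95
Leg 2 (001°, 20.0 km): east 20.0 sin 1° = 0.35, north 20.0 cos 1° = 20.00
Net: 51.03 east, 46.94 north. Distance = √((51.03)² + (46.94)²) = 69.339 km.

69.3 km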